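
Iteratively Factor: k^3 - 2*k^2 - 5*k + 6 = (k - 1)*(k^2 - k - 6) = (k - 3)*(k - 1)*(k + 2)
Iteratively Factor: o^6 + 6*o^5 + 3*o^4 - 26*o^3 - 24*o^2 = (o + 4)*(o^5 + 2*o^4 - 5*o^3 - 6*o^2) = (o + 3)*(o + 4)*(o^4 - o^3 - 2*o^2) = o*(o + 3)*(o + 4)*(o^3 - o^2 - 2*o) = o*(o + 1)*(o + 3)*(o + 4)*(o^2 - 2*o) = o^2*(o + 1)*(o + 3)*(o + 4)*(o - 2)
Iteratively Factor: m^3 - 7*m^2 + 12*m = (m)*(m^2 - 7*m + 12) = m*(m - 4)*(m - 3)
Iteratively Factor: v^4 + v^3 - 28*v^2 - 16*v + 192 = (v - 4)*(v^3 + 5*v^2 - 8*v - 48) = (v - 4)*(v + 4)*(v^2 + v - 12) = (v - 4)*(v + 4)^2*(v - 3)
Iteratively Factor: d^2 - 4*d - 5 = (d - 5)*(d + 1)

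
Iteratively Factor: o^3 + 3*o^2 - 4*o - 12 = (o + 3)*(o^2 - 4) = (o - 2)*(o + 3)*(o + 2)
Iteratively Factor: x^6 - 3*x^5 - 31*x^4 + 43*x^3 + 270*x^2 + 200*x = (x + 2)*(x^5 - 5*x^4 - 21*x^3 + 85*x^2 + 100*x) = (x + 2)*(x + 4)*(x^4 - 9*x^3 + 15*x^2 + 25*x) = (x - 5)*(x + 2)*(x + 4)*(x^3 - 4*x^2 - 5*x) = (x - 5)^2*(x + 2)*(x + 4)*(x^2 + x) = x*(x - 5)^2*(x + 2)*(x + 4)*(x + 1)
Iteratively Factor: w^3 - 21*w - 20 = (w + 4)*(w^2 - 4*w - 5) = (w - 5)*(w + 4)*(w + 1)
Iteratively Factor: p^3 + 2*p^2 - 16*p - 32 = (p - 4)*(p^2 + 6*p + 8) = (p - 4)*(p + 2)*(p + 4)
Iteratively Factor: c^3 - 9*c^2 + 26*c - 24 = (c - 3)*(c^2 - 6*c + 8) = (c - 4)*(c - 3)*(c - 2)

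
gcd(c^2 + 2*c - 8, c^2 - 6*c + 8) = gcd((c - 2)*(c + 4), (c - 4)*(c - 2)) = c - 2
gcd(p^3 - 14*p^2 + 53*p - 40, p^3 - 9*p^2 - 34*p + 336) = p - 8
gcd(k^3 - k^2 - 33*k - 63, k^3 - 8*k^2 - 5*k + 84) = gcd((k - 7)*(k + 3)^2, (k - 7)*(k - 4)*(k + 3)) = k^2 - 4*k - 21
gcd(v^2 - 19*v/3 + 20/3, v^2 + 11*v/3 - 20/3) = v - 4/3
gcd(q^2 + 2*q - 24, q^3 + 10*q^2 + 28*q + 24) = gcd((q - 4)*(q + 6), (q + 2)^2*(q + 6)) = q + 6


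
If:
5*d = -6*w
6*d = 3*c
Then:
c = -12*w/5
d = -6*w/5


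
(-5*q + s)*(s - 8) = -5*q*s + 40*q + s^2 - 8*s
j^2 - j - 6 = (j - 3)*(j + 2)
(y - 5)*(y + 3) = y^2 - 2*y - 15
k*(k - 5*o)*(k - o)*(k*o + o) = k^4*o - 6*k^3*o^2 + k^3*o + 5*k^2*o^3 - 6*k^2*o^2 + 5*k*o^3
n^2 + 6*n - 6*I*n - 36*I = (n + 6)*(n - 6*I)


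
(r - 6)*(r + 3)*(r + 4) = r^3 + r^2 - 30*r - 72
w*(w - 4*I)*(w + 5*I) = w^3 + I*w^2 + 20*w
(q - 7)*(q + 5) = q^2 - 2*q - 35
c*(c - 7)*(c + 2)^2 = c^4 - 3*c^3 - 24*c^2 - 28*c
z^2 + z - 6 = (z - 2)*(z + 3)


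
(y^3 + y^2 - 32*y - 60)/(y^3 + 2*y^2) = (y^2 - y - 30)/y^2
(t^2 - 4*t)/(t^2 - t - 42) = t*(4 - t)/(-t^2 + t + 42)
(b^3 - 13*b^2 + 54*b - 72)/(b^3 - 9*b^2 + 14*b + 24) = (b - 3)/(b + 1)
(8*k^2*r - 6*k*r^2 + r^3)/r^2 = 8*k^2/r - 6*k + r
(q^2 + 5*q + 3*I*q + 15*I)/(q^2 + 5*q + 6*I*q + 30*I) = (q + 3*I)/(q + 6*I)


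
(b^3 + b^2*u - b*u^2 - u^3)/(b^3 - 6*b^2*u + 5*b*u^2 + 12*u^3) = (b^2 - u^2)/(b^2 - 7*b*u + 12*u^2)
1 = 1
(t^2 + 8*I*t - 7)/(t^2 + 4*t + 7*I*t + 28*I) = (t + I)/(t + 4)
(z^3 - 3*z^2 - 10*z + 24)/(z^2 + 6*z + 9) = (z^2 - 6*z + 8)/(z + 3)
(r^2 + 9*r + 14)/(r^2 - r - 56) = (r + 2)/(r - 8)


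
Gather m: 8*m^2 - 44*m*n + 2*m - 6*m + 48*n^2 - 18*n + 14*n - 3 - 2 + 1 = 8*m^2 + m*(-44*n - 4) + 48*n^2 - 4*n - 4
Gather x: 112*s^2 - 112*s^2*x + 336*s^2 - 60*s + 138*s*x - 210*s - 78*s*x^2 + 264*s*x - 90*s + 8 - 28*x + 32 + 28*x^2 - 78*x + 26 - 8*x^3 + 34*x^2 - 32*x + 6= 448*s^2 - 360*s - 8*x^3 + x^2*(62 - 78*s) + x*(-112*s^2 + 402*s - 138) + 72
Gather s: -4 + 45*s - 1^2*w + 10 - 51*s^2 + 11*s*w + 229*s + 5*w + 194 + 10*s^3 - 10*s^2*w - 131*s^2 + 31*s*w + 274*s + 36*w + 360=10*s^3 + s^2*(-10*w - 182) + s*(42*w + 548) + 40*w + 560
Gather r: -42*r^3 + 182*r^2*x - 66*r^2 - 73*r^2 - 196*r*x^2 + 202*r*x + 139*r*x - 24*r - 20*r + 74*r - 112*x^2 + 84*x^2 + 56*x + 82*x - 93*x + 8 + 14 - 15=-42*r^3 + r^2*(182*x - 139) + r*(-196*x^2 + 341*x + 30) - 28*x^2 + 45*x + 7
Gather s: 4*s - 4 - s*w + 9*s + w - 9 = s*(13 - w) + w - 13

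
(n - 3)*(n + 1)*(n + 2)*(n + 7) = n^4 + 7*n^3 - 7*n^2 - 55*n - 42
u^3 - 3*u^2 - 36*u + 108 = (u - 6)*(u - 3)*(u + 6)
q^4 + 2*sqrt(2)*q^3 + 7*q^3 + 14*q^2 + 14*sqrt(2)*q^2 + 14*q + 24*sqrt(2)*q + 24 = (q + 3)*(q + 4)*(q + sqrt(2))^2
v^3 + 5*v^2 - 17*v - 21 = (v - 3)*(v + 1)*(v + 7)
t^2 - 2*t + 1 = (t - 1)^2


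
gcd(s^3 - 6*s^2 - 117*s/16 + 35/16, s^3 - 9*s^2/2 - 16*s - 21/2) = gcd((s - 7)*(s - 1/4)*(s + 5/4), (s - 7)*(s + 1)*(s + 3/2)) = s - 7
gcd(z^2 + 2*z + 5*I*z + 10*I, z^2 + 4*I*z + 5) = z + 5*I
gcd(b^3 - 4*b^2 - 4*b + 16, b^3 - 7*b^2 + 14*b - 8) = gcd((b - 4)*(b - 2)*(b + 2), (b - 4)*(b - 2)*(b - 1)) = b^2 - 6*b + 8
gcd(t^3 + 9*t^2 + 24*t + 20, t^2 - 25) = t + 5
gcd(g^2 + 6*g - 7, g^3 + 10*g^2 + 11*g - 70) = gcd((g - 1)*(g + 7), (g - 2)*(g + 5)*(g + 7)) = g + 7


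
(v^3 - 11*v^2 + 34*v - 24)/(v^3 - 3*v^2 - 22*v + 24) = (v - 4)/(v + 4)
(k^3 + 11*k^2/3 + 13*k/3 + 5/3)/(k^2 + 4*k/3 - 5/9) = 3*(k^2 + 2*k + 1)/(3*k - 1)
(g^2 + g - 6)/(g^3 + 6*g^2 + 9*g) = (g - 2)/(g*(g + 3))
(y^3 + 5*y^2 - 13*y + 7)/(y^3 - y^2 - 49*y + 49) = (y - 1)/(y - 7)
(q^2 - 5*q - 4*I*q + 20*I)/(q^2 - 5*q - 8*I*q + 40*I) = (q - 4*I)/(q - 8*I)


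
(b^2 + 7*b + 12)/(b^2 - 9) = (b + 4)/(b - 3)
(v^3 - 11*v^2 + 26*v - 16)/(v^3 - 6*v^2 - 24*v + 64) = (v - 1)/(v + 4)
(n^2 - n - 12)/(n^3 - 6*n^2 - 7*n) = (-n^2 + n + 12)/(n*(-n^2 + 6*n + 7))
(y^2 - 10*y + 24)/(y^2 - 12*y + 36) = (y - 4)/(y - 6)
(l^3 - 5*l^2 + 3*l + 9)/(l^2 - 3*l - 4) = (l^2 - 6*l + 9)/(l - 4)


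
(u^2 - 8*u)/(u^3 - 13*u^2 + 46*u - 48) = u/(u^2 - 5*u + 6)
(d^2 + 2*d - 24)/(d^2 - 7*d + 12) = (d + 6)/(d - 3)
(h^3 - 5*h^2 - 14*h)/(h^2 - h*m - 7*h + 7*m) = h*(h + 2)/(h - m)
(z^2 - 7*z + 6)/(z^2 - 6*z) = (z - 1)/z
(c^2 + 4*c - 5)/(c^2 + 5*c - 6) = (c + 5)/(c + 6)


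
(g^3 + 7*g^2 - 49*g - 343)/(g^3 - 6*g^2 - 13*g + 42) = (g^2 + 14*g + 49)/(g^2 + g - 6)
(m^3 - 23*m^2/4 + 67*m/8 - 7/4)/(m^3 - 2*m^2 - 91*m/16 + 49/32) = 4*(m - 2)/(4*m + 7)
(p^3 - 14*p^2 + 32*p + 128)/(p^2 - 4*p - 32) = (p^2 - 6*p - 16)/(p + 4)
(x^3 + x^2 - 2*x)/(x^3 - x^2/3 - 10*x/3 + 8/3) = 3*x/(3*x - 4)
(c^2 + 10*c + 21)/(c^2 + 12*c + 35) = (c + 3)/(c + 5)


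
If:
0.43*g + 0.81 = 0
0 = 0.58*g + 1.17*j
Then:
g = -1.88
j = 0.93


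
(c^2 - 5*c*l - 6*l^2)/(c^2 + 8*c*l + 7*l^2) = (c - 6*l)/(c + 7*l)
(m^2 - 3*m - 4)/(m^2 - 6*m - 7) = (m - 4)/(m - 7)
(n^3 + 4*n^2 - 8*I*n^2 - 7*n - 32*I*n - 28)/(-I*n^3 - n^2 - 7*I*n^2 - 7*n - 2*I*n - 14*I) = (I*n^3 + 4*n^2*(2 + I) + n*(32 - 7*I) - 28*I)/(n^3 + n^2*(7 - I) + n*(2 - 7*I) + 14)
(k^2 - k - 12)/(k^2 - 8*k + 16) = (k + 3)/(k - 4)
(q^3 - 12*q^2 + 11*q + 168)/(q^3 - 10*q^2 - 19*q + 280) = (q + 3)/(q + 5)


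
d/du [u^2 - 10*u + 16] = 2*u - 10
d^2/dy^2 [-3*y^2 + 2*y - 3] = -6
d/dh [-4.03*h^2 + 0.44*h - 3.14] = 0.44 - 8.06*h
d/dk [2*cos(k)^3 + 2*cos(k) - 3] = 6*sin(k)^3 - 8*sin(k)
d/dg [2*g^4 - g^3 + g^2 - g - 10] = 8*g^3 - 3*g^2 + 2*g - 1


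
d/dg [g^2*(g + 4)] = g*(3*g + 8)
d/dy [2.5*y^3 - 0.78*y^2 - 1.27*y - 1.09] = 7.5*y^2 - 1.56*y - 1.27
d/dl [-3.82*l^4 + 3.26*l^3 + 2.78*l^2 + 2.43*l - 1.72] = -15.28*l^3 + 9.78*l^2 + 5.56*l + 2.43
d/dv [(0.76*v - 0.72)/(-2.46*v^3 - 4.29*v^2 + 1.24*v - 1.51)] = (3.7392*v^3 - 2.0532*v^2 - 6.1776*v - 0.2548)/(6.0516*v^6 + 21.1068*v^5 + 12.3033*v^4 - 3.21*v^3 + 14.4934*v^2 - 3.7448*v + 2.2801)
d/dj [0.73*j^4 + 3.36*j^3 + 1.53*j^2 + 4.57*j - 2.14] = 2.92*j^3 + 10.08*j^2 + 3.06*j + 4.57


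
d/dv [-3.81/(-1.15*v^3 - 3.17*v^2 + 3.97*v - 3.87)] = (-13.1445*v^2 - 24.1554*v + 15.1257)/(1.15*v^3 + 3.17*v^2 - 3.97*v + 3.87)^2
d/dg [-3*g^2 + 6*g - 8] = 6 - 6*g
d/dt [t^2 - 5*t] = 2*t - 5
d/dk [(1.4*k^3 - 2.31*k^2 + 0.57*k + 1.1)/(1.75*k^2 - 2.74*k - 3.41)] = (2.45*k^4 - 7.672*k^3 - 8.9901*k^2 + 11.9042*k + 1.0703)/(3.0625*k^4 - 9.59*k^3 - 4.4274*k^2 + 18.6868*k + 11.6281)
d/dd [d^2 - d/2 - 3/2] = 2*d - 1/2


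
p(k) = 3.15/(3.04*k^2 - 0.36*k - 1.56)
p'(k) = 3.15*(0.36 - 6.08*k)/(3.04*k^2 - 0.36*k - 1.56)^2 = (1.134 - 19.152*k)/(-3.04*k^2 + 0.36*k + 1.56)^2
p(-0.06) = -2.06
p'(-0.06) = 0.98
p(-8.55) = 0.01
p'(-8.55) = 0.00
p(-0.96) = 1.98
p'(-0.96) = 7.75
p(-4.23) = 0.06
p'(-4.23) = 0.03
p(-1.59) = 0.47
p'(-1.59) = 0.70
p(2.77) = 0.15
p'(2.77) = -0.12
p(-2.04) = 0.27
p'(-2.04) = 0.29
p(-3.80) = 0.07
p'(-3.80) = 0.04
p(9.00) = 0.01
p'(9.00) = -0.00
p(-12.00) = 0.01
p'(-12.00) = 0.00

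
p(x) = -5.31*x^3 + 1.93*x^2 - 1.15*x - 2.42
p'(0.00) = -1.15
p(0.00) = -2.42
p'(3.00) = -132.94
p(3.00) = -131.87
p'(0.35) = -1.75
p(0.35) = -2.81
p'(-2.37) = -99.78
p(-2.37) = 81.83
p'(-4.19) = -296.99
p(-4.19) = 426.89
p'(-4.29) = -310.89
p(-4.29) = 457.28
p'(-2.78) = -134.99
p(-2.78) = 129.78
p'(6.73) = -696.69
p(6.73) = -1541.34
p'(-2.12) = -80.93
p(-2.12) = 59.29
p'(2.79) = -114.38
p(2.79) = -105.93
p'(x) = -15.93*x^2 + 3.86*x - 1.15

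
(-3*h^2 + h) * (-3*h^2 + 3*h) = 9*h^4 - 12*h^3 + 3*h^2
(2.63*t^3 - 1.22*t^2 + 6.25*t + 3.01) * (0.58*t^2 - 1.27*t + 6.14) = 1.5254*t^5 - 4.0477*t^4 + 21.3226*t^3 - 13.6825*t^2 + 34.5523*t + 18.4814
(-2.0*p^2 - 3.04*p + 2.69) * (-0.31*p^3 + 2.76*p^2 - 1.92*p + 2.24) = 0.62*p^5 - 4.5776*p^4 - 5.3843*p^3 + 8.7812*p^2 - 11.9744*p + 6.0256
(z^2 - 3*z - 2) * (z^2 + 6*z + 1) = z^4 + 3*z^3 - 19*z^2 - 15*z - 2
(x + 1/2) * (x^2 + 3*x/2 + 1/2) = x^3 + 2*x^2 + 5*x/4 + 1/4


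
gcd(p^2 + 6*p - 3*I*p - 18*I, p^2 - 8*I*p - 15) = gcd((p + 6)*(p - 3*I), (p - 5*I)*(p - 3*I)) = p - 3*I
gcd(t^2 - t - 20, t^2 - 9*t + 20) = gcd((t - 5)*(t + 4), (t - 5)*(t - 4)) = t - 5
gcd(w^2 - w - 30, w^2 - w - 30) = w^2 - w - 30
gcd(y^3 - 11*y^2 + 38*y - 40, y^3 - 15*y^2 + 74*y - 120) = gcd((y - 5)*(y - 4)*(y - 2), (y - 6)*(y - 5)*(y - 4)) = y^2 - 9*y + 20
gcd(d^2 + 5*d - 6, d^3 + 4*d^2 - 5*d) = d - 1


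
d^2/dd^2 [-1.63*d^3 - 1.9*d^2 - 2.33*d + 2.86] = -9.78*d - 3.8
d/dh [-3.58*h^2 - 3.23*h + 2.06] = -7.16*h - 3.23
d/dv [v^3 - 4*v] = 3*v^2 - 4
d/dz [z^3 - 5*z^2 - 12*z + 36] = 3*z^2 - 10*z - 12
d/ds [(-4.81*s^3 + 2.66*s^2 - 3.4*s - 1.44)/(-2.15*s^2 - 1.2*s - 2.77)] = (10.3415*s^4 + 11.544*s^3 + 29.4691*s^2 - 20.9284*s + 7.69)/(4.6225*s^4 + 5.16*s^3 + 13.351*s^2 + 6.648*s + 7.6729)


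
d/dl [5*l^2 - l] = 10*l - 1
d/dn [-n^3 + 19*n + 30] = 19 - 3*n^2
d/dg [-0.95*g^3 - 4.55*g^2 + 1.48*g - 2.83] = -2.85*g^2 - 9.1*g + 1.48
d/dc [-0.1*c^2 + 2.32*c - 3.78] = 2.32 - 0.2*c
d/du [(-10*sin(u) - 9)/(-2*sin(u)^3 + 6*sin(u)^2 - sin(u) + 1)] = (-40*sin(u)^3 + 6*sin(u)^2 + 108*sin(u) - 19)*cos(u)/(2*sin(u)^3 - 6*sin(u)^2 + sin(u) - 1)^2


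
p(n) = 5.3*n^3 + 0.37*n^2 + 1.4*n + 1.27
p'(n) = 15.9*n^2 + 0.74*n + 1.4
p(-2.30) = -64.48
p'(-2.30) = 83.81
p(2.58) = 98.36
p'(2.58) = 109.15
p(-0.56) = -0.33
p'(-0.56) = 5.97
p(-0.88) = -3.29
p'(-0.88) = 13.06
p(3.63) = 264.74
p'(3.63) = 213.60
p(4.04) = 362.44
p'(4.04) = 263.90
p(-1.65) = -23.84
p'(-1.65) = 43.47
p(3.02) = 154.85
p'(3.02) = 148.65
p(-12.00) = -9120.65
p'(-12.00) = 2282.12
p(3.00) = 151.90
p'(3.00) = 146.72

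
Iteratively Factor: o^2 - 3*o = (o)*(o - 3)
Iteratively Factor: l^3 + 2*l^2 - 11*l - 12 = (l + 1)*(l^2 + l - 12) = (l - 3)*(l + 1)*(l + 4)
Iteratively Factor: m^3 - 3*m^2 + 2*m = (m - 2)*(m^2 - m) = (m - 2)*(m - 1)*(m)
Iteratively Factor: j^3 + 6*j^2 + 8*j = (j + 2)*(j^2 + 4*j) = j*(j + 2)*(j + 4)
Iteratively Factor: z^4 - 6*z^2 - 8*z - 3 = (z - 3)*(z^3 + 3*z^2 + 3*z + 1) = (z - 3)*(z + 1)*(z^2 + 2*z + 1) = (z - 3)*(z + 1)^2*(z + 1)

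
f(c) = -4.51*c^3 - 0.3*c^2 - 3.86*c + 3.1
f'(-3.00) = -123.83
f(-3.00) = 133.75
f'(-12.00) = -1944.98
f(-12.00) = 7799.50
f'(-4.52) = -277.57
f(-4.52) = 430.90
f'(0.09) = -4.02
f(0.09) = 2.75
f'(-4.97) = -335.08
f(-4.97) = 568.54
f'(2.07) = -63.08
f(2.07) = -46.18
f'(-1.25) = -24.25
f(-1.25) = 16.26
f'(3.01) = -128.25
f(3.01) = -134.23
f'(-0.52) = -7.21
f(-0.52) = 5.66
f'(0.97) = -17.17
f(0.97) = -5.04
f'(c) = -13.53*c^2 - 0.6*c - 3.86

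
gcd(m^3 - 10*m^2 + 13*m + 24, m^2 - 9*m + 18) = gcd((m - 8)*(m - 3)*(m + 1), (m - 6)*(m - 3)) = m - 3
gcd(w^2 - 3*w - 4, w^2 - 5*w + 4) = w - 4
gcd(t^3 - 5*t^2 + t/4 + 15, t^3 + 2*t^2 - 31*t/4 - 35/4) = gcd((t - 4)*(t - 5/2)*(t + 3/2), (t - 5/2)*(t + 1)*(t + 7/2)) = t - 5/2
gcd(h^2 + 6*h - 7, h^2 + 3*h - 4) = h - 1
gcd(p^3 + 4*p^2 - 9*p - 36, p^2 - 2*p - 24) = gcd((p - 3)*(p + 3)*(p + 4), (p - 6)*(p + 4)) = p + 4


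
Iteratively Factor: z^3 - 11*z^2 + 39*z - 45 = (z - 3)*(z^2 - 8*z + 15) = (z - 5)*(z - 3)*(z - 3)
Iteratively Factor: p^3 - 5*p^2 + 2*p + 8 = (p + 1)*(p^2 - 6*p + 8) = (p - 4)*(p + 1)*(p - 2)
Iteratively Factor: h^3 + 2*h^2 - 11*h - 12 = (h + 1)*(h^2 + h - 12) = (h + 1)*(h + 4)*(h - 3)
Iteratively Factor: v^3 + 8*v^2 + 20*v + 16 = (v + 4)*(v^2 + 4*v + 4) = (v + 2)*(v + 4)*(v + 2)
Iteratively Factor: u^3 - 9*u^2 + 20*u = (u - 5)*(u^2 - 4*u) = (u - 5)*(u - 4)*(u)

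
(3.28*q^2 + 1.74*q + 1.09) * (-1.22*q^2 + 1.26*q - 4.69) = -4.0016*q^4 + 2.01*q^3 - 14.5206*q^2 - 6.7872*q - 5.1121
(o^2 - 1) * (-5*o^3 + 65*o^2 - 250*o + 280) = -5*o^5 + 65*o^4 - 245*o^3 + 215*o^2 + 250*o - 280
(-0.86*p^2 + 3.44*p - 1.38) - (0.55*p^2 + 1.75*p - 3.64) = -1.41*p^2 + 1.69*p + 2.26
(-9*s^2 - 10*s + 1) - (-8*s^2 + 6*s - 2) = -s^2 - 16*s + 3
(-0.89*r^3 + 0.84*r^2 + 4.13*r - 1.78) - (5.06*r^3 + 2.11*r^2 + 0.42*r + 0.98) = -5.95*r^3 - 1.27*r^2 + 3.71*r - 2.76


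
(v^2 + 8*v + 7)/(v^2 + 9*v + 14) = (v + 1)/(v + 2)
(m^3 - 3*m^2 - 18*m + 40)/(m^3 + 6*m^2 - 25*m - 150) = (m^2 + 2*m - 8)/(m^2 + 11*m + 30)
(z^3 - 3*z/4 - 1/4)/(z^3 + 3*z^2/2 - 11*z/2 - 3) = (z^2 - z/2 - 1/2)/(z^2 + z - 6)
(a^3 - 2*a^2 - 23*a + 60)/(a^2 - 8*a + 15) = (a^2 + a - 20)/(a - 5)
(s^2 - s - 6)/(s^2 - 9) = (s + 2)/(s + 3)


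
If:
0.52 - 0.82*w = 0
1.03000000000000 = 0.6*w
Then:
No Solution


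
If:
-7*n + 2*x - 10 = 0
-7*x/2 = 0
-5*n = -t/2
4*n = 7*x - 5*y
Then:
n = -10/7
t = -100/7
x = 0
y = 8/7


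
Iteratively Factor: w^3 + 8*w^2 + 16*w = (w + 4)*(w^2 + 4*w) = (w + 4)^2*(w)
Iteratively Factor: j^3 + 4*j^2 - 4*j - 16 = (j - 2)*(j^2 + 6*j + 8) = (j - 2)*(j + 2)*(j + 4)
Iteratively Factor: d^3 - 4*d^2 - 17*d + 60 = (d - 5)*(d^2 + d - 12) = (d - 5)*(d + 4)*(d - 3)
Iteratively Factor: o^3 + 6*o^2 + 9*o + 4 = (o + 4)*(o^2 + 2*o + 1) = (o + 1)*(o + 4)*(o + 1)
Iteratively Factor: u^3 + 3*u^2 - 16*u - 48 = (u - 4)*(u^2 + 7*u + 12) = (u - 4)*(u + 4)*(u + 3)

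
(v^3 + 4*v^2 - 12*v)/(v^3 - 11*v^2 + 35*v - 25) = v*(v^2 + 4*v - 12)/(v^3 - 11*v^2 + 35*v - 25)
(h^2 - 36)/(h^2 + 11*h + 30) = (h - 6)/(h + 5)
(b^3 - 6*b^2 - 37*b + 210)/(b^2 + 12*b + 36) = (b^2 - 12*b + 35)/(b + 6)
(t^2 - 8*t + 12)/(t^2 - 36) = (t - 2)/(t + 6)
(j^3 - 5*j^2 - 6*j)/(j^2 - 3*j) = (j^2 - 5*j - 6)/(j - 3)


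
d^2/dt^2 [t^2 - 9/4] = 2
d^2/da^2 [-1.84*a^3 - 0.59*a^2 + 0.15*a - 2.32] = -11.04*a - 1.18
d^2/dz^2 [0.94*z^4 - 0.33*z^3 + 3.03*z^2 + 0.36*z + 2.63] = 11.28*z^2 - 1.98*z + 6.06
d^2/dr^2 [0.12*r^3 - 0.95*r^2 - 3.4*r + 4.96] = 0.72*r - 1.9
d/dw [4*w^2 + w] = 8*w + 1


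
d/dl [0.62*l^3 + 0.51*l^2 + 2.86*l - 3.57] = 1.86*l^2 + 1.02*l + 2.86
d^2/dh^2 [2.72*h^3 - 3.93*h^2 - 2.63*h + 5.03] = 16.32*h - 7.86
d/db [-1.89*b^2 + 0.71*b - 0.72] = 0.71 - 3.78*b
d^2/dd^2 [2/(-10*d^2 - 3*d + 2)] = 4*(100*d^2 + 30*d - (20*d + 3)^2 - 20)/(10*d^2 + 3*d - 2)^3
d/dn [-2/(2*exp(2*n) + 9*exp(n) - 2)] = (8*exp(n) + 18)*exp(n)/(2*exp(2*n) + 9*exp(n) - 2)^2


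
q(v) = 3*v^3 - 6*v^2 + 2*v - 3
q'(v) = 9*v^2 - 12*v + 2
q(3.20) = 40.26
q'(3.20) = 55.76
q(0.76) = -3.63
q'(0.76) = -1.92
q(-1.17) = -18.36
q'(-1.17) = 28.36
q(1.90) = -0.28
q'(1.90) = 11.69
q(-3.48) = -209.05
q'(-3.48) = 152.75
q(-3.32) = -185.56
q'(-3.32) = 141.04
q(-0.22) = -3.76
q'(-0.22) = 5.08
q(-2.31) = -76.62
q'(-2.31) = 77.74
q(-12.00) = -6075.00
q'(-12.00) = 1442.00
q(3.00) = 30.00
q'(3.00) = 47.00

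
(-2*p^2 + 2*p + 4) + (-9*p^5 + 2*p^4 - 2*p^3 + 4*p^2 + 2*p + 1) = -9*p^5 + 2*p^4 - 2*p^3 + 2*p^2 + 4*p + 5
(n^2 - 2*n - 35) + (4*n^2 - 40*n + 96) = 5*n^2 - 42*n + 61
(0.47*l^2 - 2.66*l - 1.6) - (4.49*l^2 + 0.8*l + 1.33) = -4.02*l^2 - 3.46*l - 2.93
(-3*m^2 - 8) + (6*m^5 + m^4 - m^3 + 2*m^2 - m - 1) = 6*m^5 + m^4 - m^3 - m^2 - m - 9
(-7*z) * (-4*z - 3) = 28*z^2 + 21*z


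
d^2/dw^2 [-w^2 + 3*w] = -2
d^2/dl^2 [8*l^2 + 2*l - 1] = 16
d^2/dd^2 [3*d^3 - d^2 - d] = 18*d - 2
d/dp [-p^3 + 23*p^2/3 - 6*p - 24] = -3*p^2 + 46*p/3 - 6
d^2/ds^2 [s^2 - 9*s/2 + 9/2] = 2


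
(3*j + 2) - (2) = 3*j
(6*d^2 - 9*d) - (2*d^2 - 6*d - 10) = 4*d^2 - 3*d + 10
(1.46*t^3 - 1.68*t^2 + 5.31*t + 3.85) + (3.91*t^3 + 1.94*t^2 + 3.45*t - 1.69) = 5.37*t^3 + 0.26*t^2 + 8.76*t + 2.16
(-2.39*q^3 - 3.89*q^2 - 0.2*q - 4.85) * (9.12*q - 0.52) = -21.7968*q^4 - 34.234*q^3 + 0.1988*q^2 - 44.128*q + 2.522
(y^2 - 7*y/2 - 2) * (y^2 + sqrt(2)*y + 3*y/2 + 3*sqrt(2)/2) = y^4 - 2*y^3 + sqrt(2)*y^3 - 29*y^2/4 - 2*sqrt(2)*y^2 - 29*sqrt(2)*y/4 - 3*y - 3*sqrt(2)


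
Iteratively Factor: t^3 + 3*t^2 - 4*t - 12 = (t + 3)*(t^2 - 4) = (t + 2)*(t + 3)*(t - 2)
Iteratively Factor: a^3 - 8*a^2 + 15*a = (a)*(a^2 - 8*a + 15) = a*(a - 5)*(a - 3)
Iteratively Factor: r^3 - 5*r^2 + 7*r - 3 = (r - 3)*(r^2 - 2*r + 1) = (r - 3)*(r - 1)*(r - 1)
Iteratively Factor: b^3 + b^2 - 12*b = (b - 3)*(b^2 + 4*b) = b*(b - 3)*(b + 4)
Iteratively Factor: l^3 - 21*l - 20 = (l - 5)*(l^2 + 5*l + 4) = (l - 5)*(l + 1)*(l + 4)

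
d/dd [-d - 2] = -1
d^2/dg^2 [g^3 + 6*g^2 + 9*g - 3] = 6*g + 12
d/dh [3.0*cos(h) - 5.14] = -3.0*sin(h)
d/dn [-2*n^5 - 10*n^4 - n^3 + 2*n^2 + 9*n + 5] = -10*n^4 - 40*n^3 - 3*n^2 + 4*n + 9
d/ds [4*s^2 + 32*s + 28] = 8*s + 32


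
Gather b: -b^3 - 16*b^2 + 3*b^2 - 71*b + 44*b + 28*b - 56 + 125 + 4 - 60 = -b^3 - 13*b^2 + b + 13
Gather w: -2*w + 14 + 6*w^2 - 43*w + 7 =6*w^2 - 45*w + 21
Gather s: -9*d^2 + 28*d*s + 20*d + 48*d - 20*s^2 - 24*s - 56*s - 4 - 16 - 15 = -9*d^2 + 68*d - 20*s^2 + s*(28*d - 80) - 35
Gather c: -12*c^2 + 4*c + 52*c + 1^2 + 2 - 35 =-12*c^2 + 56*c - 32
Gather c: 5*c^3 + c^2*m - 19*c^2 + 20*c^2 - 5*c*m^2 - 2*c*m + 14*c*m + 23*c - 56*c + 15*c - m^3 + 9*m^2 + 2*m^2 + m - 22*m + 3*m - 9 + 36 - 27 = 5*c^3 + c^2*(m + 1) + c*(-5*m^2 + 12*m - 18) - m^3 + 11*m^2 - 18*m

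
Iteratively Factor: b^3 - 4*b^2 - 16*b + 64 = (b - 4)*(b^2 - 16) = (b - 4)*(b + 4)*(b - 4)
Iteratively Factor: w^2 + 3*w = (w + 3)*(w)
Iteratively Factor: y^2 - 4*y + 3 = (y - 1)*(y - 3)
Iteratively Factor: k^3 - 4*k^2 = (k)*(k^2 - 4*k) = k^2*(k - 4)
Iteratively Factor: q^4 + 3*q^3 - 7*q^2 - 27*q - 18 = (q + 2)*(q^3 + q^2 - 9*q - 9) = (q - 3)*(q + 2)*(q^2 + 4*q + 3) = (q - 3)*(q + 2)*(q + 3)*(q + 1)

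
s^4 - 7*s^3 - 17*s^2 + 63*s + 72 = (s - 8)*(s - 3)*(s + 1)*(s + 3)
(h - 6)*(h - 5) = h^2 - 11*h + 30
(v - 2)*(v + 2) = v^2 - 4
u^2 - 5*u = u*(u - 5)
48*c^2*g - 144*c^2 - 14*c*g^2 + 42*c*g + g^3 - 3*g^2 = (-8*c + g)*(-6*c + g)*(g - 3)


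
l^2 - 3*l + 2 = (l - 2)*(l - 1)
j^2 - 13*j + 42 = (j - 7)*(j - 6)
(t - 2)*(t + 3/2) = t^2 - t/2 - 3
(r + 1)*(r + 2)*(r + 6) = r^3 + 9*r^2 + 20*r + 12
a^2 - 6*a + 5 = (a - 5)*(a - 1)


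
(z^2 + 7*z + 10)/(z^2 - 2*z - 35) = (z + 2)/(z - 7)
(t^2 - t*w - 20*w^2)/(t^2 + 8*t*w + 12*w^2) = (t^2 - t*w - 20*w^2)/(t^2 + 8*t*w + 12*w^2)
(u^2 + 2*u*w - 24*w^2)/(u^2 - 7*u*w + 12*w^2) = (u + 6*w)/(u - 3*w)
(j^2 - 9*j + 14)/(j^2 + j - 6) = (j - 7)/(j + 3)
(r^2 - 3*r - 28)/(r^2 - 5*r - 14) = (r + 4)/(r + 2)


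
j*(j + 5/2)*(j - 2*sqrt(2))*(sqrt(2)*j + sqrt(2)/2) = sqrt(2)*j^4 - 4*j^3 + 3*sqrt(2)*j^3 - 12*j^2 + 5*sqrt(2)*j^2/4 - 5*j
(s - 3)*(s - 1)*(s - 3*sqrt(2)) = s^3 - 3*sqrt(2)*s^2 - 4*s^2 + 3*s + 12*sqrt(2)*s - 9*sqrt(2)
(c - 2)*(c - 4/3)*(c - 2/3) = c^3 - 4*c^2 + 44*c/9 - 16/9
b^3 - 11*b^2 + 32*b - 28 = (b - 7)*(b - 2)^2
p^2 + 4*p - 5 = (p - 1)*(p + 5)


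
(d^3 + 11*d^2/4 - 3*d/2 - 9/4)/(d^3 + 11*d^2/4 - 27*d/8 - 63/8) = 2*(4*d^2 - d - 3)/(8*d^2 - 2*d - 21)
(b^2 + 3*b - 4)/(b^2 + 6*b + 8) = (b - 1)/(b + 2)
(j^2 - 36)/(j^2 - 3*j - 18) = (j + 6)/(j + 3)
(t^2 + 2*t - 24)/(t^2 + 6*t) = (t - 4)/t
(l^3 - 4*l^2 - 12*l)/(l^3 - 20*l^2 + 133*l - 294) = l*(l + 2)/(l^2 - 14*l + 49)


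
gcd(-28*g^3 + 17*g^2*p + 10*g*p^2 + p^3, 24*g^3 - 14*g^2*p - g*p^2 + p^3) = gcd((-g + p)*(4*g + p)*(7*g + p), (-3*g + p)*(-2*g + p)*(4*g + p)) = 4*g + p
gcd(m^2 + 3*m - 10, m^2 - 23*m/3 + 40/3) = 1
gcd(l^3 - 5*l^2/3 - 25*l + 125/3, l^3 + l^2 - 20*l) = l + 5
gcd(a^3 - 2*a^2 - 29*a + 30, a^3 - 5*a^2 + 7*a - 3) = a - 1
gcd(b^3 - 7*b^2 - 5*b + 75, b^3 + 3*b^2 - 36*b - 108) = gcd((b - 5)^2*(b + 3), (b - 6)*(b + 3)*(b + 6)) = b + 3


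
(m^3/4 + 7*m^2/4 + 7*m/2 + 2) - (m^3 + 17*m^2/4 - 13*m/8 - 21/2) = -3*m^3/4 - 5*m^2/2 + 41*m/8 + 25/2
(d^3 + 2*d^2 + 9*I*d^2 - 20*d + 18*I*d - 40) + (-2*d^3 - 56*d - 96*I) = -d^3 + 2*d^2 + 9*I*d^2 - 76*d + 18*I*d - 40 - 96*I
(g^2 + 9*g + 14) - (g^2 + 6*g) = 3*g + 14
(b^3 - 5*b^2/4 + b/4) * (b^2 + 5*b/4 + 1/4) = b^5 - 17*b^3/16 + b/16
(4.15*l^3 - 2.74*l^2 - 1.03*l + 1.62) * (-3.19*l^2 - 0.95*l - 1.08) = -13.2385*l^5 + 4.7981*l^4 + 1.4067*l^3 - 1.2301*l^2 - 0.4266*l - 1.7496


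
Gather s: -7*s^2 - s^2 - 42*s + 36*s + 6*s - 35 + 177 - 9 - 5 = 128 - 8*s^2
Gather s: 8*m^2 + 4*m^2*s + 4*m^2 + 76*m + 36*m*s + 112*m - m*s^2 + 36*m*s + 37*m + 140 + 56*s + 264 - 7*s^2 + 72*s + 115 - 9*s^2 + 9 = 12*m^2 + 225*m + s^2*(-m - 16) + s*(4*m^2 + 72*m + 128) + 528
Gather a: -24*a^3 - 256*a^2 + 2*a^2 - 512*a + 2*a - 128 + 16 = -24*a^3 - 254*a^2 - 510*a - 112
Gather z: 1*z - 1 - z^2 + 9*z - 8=-z^2 + 10*z - 9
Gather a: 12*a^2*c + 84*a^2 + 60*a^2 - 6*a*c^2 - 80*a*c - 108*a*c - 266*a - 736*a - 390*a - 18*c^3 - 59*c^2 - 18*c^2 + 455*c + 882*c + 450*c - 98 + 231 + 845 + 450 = a^2*(12*c + 144) + a*(-6*c^2 - 188*c - 1392) - 18*c^3 - 77*c^2 + 1787*c + 1428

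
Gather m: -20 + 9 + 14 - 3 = 0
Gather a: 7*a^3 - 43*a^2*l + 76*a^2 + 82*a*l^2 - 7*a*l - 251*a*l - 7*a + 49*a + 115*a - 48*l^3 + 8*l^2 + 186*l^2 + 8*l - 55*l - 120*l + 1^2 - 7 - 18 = 7*a^3 + a^2*(76 - 43*l) + a*(82*l^2 - 258*l + 157) - 48*l^3 + 194*l^2 - 167*l - 24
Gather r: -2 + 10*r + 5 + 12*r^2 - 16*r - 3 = 12*r^2 - 6*r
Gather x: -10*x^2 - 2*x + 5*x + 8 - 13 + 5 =-10*x^2 + 3*x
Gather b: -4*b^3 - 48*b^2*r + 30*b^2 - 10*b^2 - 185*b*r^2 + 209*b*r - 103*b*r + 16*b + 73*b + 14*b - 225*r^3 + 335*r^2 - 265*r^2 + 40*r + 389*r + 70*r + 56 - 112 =-4*b^3 + b^2*(20 - 48*r) + b*(-185*r^2 + 106*r + 103) - 225*r^3 + 70*r^2 + 499*r - 56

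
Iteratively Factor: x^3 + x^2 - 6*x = (x - 2)*(x^2 + 3*x) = (x - 2)*(x + 3)*(x)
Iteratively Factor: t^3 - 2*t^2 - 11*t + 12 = (t - 4)*(t^2 + 2*t - 3) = (t - 4)*(t - 1)*(t + 3)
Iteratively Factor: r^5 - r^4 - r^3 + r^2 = (r - 1)*(r^4 - r^2) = r*(r - 1)*(r^3 - r) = r*(r - 1)^2*(r^2 + r) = r*(r - 1)^2*(r + 1)*(r)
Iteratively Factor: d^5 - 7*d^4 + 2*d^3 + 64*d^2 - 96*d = (d - 4)*(d^4 - 3*d^3 - 10*d^2 + 24*d) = (d - 4)*(d + 3)*(d^3 - 6*d^2 + 8*d) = d*(d - 4)*(d + 3)*(d^2 - 6*d + 8) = d*(d - 4)*(d - 2)*(d + 3)*(d - 4)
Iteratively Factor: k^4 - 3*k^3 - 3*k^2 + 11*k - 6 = (k - 1)*(k^3 - 2*k^2 - 5*k + 6) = (k - 1)^2*(k^2 - k - 6) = (k - 1)^2*(k + 2)*(k - 3)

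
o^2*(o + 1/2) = o^3 + o^2/2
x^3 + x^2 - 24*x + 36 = (x - 3)*(x - 2)*(x + 6)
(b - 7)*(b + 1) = b^2 - 6*b - 7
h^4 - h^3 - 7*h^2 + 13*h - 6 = (h - 2)*(h - 1)^2*(h + 3)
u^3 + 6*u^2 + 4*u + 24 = (u + 6)*(u - 2*I)*(u + 2*I)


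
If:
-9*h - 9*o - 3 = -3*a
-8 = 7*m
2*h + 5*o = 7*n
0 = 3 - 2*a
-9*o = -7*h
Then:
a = 3/2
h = 3/32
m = -8/7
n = 53/672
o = 7/96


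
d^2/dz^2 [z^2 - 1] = 2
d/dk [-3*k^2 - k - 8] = -6*k - 1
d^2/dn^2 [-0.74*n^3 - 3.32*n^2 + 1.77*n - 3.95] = -4.44*n - 6.64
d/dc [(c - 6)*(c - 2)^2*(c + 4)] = 4*c^3 - 18*c^2 - 24*c + 88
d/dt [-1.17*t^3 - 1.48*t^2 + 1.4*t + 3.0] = -3.51*t^2 - 2.96*t + 1.4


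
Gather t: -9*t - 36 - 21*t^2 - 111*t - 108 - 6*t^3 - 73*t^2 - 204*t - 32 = -6*t^3 - 94*t^2 - 324*t - 176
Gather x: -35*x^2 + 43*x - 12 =-35*x^2 + 43*x - 12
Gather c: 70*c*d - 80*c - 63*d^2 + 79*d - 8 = c*(70*d - 80) - 63*d^2 + 79*d - 8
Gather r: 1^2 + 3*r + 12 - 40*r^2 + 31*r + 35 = -40*r^2 + 34*r + 48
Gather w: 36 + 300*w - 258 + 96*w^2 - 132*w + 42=96*w^2 + 168*w - 180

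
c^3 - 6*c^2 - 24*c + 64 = (c - 8)*(c - 2)*(c + 4)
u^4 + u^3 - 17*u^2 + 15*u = u*(u - 3)*(u - 1)*(u + 5)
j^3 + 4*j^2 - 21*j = j*(j - 3)*(j + 7)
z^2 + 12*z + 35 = (z + 5)*(z + 7)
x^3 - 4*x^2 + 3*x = x*(x - 3)*(x - 1)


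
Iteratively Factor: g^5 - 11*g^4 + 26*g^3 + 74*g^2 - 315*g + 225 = (g - 5)*(g^4 - 6*g^3 - 4*g^2 + 54*g - 45) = (g - 5)*(g - 3)*(g^3 - 3*g^2 - 13*g + 15) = (g - 5)*(g - 3)*(g + 3)*(g^2 - 6*g + 5) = (g - 5)^2*(g - 3)*(g + 3)*(g - 1)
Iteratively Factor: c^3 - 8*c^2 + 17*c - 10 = (c - 5)*(c^2 - 3*c + 2) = (c - 5)*(c - 1)*(c - 2)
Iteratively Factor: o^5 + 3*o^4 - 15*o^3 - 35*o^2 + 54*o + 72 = (o + 1)*(o^4 + 2*o^3 - 17*o^2 - 18*o + 72) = (o + 1)*(o + 4)*(o^3 - 2*o^2 - 9*o + 18) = (o + 1)*(o + 3)*(o + 4)*(o^2 - 5*o + 6) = (o - 3)*(o + 1)*(o + 3)*(o + 4)*(o - 2)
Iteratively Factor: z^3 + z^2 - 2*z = (z + 2)*(z^2 - z) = z*(z + 2)*(z - 1)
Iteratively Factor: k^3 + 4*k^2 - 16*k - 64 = (k - 4)*(k^2 + 8*k + 16) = (k - 4)*(k + 4)*(k + 4)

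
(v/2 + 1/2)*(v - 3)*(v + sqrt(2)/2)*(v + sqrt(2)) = v^4/2 - v^3 + 3*sqrt(2)*v^3/4 - 3*sqrt(2)*v^2/2 - v^2 - 9*sqrt(2)*v/4 - v - 3/2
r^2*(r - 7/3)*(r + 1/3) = r^4 - 2*r^3 - 7*r^2/9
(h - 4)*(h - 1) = h^2 - 5*h + 4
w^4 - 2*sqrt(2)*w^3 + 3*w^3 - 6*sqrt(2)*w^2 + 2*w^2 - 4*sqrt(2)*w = w*(w + 1)*(w + 2)*(w - 2*sqrt(2))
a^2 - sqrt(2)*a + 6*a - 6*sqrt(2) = (a + 6)*(a - sqrt(2))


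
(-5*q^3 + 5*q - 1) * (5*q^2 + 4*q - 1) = -25*q^5 - 20*q^4 + 30*q^3 + 15*q^2 - 9*q + 1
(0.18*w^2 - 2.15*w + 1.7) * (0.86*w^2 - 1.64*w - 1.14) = 0.1548*w^4 - 2.1442*w^3 + 4.7828*w^2 - 0.337*w - 1.938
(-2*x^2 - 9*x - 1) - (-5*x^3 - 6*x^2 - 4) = 5*x^3 + 4*x^2 - 9*x + 3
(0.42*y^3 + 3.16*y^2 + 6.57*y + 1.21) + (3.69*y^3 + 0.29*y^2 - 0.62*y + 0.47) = 4.11*y^3 + 3.45*y^2 + 5.95*y + 1.68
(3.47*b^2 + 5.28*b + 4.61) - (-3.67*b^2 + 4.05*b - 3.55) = 7.14*b^2 + 1.23*b + 8.16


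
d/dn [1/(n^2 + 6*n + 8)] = 2*(-n - 3)/(n^2 + 6*n + 8)^2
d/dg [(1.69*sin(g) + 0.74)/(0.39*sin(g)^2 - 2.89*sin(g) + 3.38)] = (-0.6591*sin(g)^2 - 0.5772*sin(g) + 7.8508)*cos(g)/(0.1521*sin(g)^4 - 2.2542*sin(g)^3 + 10.9885*sin(g)^2 - 19.5364*sin(g) + 11.4244)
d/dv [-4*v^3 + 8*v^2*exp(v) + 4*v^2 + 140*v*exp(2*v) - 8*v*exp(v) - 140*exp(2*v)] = 8*v^2*exp(v) - 12*v^2 + 280*v*exp(2*v) + 8*v*exp(v) + 8*v - 140*exp(2*v) - 8*exp(v)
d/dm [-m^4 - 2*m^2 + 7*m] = -4*m^3 - 4*m + 7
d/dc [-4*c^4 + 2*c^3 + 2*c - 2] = -16*c^3 + 6*c^2 + 2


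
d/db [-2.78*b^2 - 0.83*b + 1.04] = -5.56*b - 0.83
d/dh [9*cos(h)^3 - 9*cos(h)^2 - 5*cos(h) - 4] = (-27*cos(h)^2 + 18*cos(h) + 5)*sin(h)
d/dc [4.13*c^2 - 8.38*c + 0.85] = 8.26*c - 8.38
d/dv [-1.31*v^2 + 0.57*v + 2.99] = 0.57 - 2.62*v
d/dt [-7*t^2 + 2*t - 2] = 2 - 14*t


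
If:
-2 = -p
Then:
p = 2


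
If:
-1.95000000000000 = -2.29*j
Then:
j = 0.85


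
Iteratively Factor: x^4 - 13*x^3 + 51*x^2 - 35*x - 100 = (x - 5)*(x^3 - 8*x^2 + 11*x + 20) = (x - 5)*(x - 4)*(x^2 - 4*x - 5) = (x - 5)^2*(x - 4)*(x + 1)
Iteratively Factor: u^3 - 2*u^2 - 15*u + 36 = (u + 4)*(u^2 - 6*u + 9) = (u - 3)*(u + 4)*(u - 3)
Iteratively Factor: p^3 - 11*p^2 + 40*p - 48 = (p - 4)*(p^2 - 7*p + 12) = (p - 4)^2*(p - 3)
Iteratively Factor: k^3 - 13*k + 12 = (k - 1)*(k^2 + k - 12) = (k - 3)*(k - 1)*(k + 4)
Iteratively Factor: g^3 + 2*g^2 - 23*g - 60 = (g + 3)*(g^2 - g - 20) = (g + 3)*(g + 4)*(g - 5)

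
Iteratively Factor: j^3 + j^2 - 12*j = (j - 3)*(j^2 + 4*j) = j*(j - 3)*(j + 4)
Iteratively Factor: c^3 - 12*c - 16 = (c - 4)*(c^2 + 4*c + 4) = (c - 4)*(c + 2)*(c + 2)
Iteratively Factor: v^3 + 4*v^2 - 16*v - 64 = (v - 4)*(v^2 + 8*v + 16) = (v - 4)*(v + 4)*(v + 4)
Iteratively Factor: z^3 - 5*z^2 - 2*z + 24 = (z - 4)*(z^2 - z - 6) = (z - 4)*(z - 3)*(z + 2)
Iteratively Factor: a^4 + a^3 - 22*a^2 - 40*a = (a + 2)*(a^3 - a^2 - 20*a) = a*(a + 2)*(a^2 - a - 20) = a*(a - 5)*(a + 2)*(a + 4)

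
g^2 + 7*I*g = g*(g + 7*I)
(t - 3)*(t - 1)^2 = t^3 - 5*t^2 + 7*t - 3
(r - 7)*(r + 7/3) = r^2 - 14*r/3 - 49/3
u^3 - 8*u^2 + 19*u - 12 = (u - 4)*(u - 3)*(u - 1)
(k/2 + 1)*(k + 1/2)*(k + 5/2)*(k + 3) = k^4/2 + 4*k^3 + 89*k^2/8 + 97*k/8 + 15/4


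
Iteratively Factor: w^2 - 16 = (w + 4)*(w - 4)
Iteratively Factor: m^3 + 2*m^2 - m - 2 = (m + 2)*(m^2 - 1) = (m + 1)*(m + 2)*(m - 1)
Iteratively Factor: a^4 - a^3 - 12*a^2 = (a)*(a^3 - a^2 - 12*a) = a^2*(a^2 - a - 12) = a^2*(a - 4)*(a + 3)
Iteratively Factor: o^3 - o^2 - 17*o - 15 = (o - 5)*(o^2 + 4*o + 3) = (o - 5)*(o + 1)*(o + 3)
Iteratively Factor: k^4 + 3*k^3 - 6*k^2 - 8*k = (k + 1)*(k^3 + 2*k^2 - 8*k) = k*(k + 1)*(k^2 + 2*k - 8) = k*(k + 1)*(k + 4)*(k - 2)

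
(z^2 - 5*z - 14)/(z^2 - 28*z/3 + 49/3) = 3*(z + 2)/(3*z - 7)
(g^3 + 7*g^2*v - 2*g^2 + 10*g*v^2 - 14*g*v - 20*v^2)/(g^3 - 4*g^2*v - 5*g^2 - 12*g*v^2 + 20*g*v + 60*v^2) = (-g^2 - 5*g*v + 2*g + 10*v)/(-g^2 + 6*g*v + 5*g - 30*v)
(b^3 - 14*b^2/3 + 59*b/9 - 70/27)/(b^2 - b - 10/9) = (9*b^2 - 27*b + 14)/(3*(3*b + 2))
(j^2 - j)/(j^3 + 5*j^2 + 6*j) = (j - 1)/(j^2 + 5*j + 6)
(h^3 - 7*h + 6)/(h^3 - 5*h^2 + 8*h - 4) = (h + 3)/(h - 2)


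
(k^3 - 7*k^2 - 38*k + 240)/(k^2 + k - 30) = k - 8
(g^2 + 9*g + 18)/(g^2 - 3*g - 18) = (g + 6)/(g - 6)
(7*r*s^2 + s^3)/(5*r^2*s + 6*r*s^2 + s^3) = s*(7*r + s)/(5*r^2 + 6*r*s + s^2)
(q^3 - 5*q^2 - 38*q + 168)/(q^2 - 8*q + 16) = (q^2 - q - 42)/(q - 4)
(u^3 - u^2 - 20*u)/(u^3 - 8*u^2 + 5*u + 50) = u*(u + 4)/(u^2 - 3*u - 10)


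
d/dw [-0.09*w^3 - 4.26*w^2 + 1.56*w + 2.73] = -0.27*w^2 - 8.52*w + 1.56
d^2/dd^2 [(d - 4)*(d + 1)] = 2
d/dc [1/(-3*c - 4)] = 3/(3*c + 4)^2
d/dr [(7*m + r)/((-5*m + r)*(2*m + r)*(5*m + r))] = (125*m^3 - 28*m^2*r - 23*m*r^2 - 2*r^3)/(2500*m^6 + 2500*m^5*r + 425*m^4*r^2 - 200*m^3*r^3 - 46*m^2*r^4 + 4*m*r^5 + r^6)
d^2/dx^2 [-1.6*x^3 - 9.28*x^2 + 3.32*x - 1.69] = -9.6*x - 18.56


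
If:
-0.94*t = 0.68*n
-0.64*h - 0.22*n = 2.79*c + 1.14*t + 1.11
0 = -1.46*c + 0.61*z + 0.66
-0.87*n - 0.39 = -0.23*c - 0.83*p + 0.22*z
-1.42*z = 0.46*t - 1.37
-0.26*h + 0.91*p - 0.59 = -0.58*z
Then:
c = 0.67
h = -6.43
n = -1.86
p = -1.52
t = 1.34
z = 0.53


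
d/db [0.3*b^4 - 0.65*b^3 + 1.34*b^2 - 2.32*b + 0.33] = 1.2*b^3 - 1.95*b^2 + 2.68*b - 2.32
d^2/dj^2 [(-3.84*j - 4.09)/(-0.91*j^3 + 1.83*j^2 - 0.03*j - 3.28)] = (19.079424*j^5 + 2.27463600000002*j^4 - 83.467344*j^3 - 54.687636*j^2 + 63.701058*j + 48.351282)/(0.753571*j^9 - 4.546269*j^8 + 9.217026*j^7 + 1.720263*j^6 - 32.469246*j^5 + 33.485499*j^4 + 28.290027*j^3 - 59.05476*j^2 + 0.968256*j + 35.287552)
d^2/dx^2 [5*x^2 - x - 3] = 10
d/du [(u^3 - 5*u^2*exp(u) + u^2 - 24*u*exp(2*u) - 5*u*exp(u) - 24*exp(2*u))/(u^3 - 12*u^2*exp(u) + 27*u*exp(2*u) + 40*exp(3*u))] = (7*u^3*exp(u) + 10*u^2*exp(2*u) - u^2 + 15*u*exp(3*u) - 6*u*exp(u) + 7*exp(2*u))/(u^4 - 8*u^3*exp(u) + 6*u^2*exp(2*u) + 40*u*exp(3*u) + 25*exp(4*u))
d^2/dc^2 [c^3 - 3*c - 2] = 6*c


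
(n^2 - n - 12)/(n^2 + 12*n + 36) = (n^2 - n - 12)/(n^2 + 12*n + 36)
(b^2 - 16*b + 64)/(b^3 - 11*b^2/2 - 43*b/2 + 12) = 2*(b - 8)/(2*b^2 + 5*b - 3)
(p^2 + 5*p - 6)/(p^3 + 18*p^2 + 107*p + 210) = (p - 1)/(p^2 + 12*p + 35)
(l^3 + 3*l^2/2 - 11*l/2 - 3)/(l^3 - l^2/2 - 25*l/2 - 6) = (l - 2)/(l - 4)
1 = 1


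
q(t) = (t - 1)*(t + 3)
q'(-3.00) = -4.00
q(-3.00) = 0.00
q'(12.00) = 26.00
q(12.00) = 165.00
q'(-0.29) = 1.42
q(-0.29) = -3.50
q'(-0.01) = 1.98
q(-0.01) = -3.02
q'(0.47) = 2.94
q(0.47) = -1.84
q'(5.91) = 13.82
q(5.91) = 43.75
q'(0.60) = 3.20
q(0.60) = -1.44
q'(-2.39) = -2.78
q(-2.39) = -2.07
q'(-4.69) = -7.38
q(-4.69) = 9.62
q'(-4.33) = -6.66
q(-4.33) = 7.09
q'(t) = 2*t + 2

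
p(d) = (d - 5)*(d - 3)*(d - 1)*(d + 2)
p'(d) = (d - 5)*(d - 3)*(d - 1) + (d - 5)*(d - 3)*(d + 2) + (d - 5)*(d - 1)*(d + 2) + (d - 3)*(d - 1)*(d + 2)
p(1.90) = 11.97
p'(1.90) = 1.63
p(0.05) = -28.44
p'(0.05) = 31.45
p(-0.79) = -47.53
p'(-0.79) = 8.02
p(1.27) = 5.70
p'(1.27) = 18.02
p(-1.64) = -29.28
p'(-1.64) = -59.53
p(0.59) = -11.29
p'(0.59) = 30.41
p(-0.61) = -45.32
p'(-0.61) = 16.18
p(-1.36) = -41.88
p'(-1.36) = -31.50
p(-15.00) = 74880.00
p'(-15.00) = -18344.00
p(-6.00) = 2772.00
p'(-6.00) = -1649.00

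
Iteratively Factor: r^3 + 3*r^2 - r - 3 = (r - 1)*(r^2 + 4*r + 3) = (r - 1)*(r + 1)*(r + 3)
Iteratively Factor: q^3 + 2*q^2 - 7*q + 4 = (q - 1)*(q^2 + 3*q - 4) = (q - 1)^2*(q + 4)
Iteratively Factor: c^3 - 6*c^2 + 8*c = (c - 4)*(c^2 - 2*c) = c*(c - 4)*(c - 2)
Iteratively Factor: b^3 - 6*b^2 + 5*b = (b)*(b^2 - 6*b + 5) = b*(b - 5)*(b - 1)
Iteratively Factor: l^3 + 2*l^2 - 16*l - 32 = (l + 2)*(l^2 - 16) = (l - 4)*(l + 2)*(l + 4)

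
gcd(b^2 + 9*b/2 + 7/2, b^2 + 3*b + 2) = b + 1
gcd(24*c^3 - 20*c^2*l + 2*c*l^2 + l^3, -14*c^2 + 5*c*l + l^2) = 2*c - l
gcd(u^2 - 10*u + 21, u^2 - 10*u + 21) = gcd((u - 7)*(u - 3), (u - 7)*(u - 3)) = u^2 - 10*u + 21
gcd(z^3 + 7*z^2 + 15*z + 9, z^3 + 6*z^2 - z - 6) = z + 1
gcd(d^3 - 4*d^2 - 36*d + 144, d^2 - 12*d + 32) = d - 4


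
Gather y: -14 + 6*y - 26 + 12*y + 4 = 18*y - 36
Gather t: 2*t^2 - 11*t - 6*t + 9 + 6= 2*t^2 - 17*t + 15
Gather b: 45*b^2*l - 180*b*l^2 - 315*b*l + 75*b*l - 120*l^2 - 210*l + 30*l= 45*b^2*l + b*(-180*l^2 - 240*l) - 120*l^2 - 180*l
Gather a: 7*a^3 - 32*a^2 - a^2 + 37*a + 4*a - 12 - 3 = 7*a^3 - 33*a^2 + 41*a - 15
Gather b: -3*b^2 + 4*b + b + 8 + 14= -3*b^2 + 5*b + 22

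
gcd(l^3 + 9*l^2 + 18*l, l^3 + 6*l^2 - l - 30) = l + 3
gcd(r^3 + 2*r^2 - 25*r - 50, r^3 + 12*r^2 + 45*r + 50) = r^2 + 7*r + 10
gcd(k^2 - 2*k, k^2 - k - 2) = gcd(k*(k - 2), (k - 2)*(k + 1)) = k - 2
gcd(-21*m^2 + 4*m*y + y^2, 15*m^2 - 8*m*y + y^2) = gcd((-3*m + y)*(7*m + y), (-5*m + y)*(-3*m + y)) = -3*m + y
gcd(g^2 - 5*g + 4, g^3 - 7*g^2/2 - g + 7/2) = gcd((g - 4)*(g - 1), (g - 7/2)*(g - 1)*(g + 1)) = g - 1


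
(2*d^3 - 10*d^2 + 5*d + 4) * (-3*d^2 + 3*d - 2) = -6*d^5 + 36*d^4 - 49*d^3 + 23*d^2 + 2*d - 8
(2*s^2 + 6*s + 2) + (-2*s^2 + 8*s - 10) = 14*s - 8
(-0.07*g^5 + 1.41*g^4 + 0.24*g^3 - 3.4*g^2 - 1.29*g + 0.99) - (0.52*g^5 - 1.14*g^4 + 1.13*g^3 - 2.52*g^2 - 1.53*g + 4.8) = -0.59*g^5 + 2.55*g^4 - 0.89*g^3 - 0.88*g^2 + 0.24*g - 3.81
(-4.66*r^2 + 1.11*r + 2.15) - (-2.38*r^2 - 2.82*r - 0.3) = -2.28*r^2 + 3.93*r + 2.45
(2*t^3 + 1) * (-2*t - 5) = -4*t^4 - 10*t^3 - 2*t - 5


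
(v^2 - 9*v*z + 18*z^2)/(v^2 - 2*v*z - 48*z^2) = (-v^2 + 9*v*z - 18*z^2)/(-v^2 + 2*v*z + 48*z^2)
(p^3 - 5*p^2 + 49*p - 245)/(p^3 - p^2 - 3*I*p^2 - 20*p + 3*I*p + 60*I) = (p^2 + 49)/(p^2 + p*(4 - 3*I) - 12*I)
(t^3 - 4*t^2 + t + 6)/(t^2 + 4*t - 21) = (t^2 - t - 2)/(t + 7)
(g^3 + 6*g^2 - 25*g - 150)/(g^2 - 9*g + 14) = (g^3 + 6*g^2 - 25*g - 150)/(g^2 - 9*g + 14)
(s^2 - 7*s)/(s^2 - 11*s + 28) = s/(s - 4)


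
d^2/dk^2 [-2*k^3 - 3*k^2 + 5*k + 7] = -12*k - 6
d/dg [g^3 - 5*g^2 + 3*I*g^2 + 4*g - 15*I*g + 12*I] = 3*g^2 + g*(-10 + 6*I) + 4 - 15*I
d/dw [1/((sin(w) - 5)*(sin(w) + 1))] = 2*(2 - sin(w))*cos(w)/((sin(w) - 5)^2*(sin(w) + 1)^2)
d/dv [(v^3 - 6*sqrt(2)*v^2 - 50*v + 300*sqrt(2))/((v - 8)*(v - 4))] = (v^4 - 24*v^3 + 72*sqrt(2)*v^2 + 146*v^2 - 984*sqrt(2)*v - 1600 + 3600*sqrt(2))/(v^4 - 24*v^3 + 208*v^2 - 768*v + 1024)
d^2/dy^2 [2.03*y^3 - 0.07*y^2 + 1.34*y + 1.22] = 12.18*y - 0.14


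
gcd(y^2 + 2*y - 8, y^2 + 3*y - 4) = y + 4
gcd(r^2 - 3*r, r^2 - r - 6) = r - 3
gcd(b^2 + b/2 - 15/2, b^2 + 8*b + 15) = b + 3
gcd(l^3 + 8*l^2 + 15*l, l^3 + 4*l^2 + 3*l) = l^2 + 3*l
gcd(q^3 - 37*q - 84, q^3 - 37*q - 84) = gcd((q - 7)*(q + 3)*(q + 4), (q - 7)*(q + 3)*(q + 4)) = q^3 - 37*q - 84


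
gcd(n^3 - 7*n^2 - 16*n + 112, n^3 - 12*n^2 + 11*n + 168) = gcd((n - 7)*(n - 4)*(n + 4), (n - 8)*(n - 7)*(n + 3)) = n - 7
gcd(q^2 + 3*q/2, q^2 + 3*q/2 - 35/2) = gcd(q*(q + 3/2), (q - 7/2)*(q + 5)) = 1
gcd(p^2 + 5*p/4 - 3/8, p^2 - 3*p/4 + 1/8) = p - 1/4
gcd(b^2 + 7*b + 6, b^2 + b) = b + 1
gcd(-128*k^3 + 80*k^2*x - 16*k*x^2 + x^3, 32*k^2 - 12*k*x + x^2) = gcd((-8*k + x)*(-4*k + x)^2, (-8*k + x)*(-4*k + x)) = 32*k^2 - 12*k*x + x^2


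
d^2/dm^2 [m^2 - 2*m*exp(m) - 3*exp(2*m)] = -2*m*exp(m) - 12*exp(2*m) - 4*exp(m) + 2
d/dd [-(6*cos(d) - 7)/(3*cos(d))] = 7*sin(d)/(3*cos(d)^2)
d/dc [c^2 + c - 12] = 2*c + 1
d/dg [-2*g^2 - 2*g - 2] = -4*g - 2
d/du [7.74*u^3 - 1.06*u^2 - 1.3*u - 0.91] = 23.22*u^2 - 2.12*u - 1.3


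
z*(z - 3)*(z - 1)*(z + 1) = z^4 - 3*z^3 - z^2 + 3*z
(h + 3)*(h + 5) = h^2 + 8*h + 15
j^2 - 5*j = j*(j - 5)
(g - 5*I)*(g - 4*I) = g^2 - 9*I*g - 20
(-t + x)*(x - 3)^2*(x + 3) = -t*x^3 + 3*t*x^2 + 9*t*x - 27*t + x^4 - 3*x^3 - 9*x^2 + 27*x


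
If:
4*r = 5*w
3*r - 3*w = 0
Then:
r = 0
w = 0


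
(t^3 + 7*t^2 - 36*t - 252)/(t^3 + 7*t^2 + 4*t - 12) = (t^2 + t - 42)/(t^2 + t - 2)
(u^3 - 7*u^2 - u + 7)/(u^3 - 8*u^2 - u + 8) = (u - 7)/(u - 8)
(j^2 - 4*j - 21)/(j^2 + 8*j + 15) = (j - 7)/(j + 5)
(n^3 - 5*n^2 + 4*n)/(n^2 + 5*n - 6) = n*(n - 4)/(n + 6)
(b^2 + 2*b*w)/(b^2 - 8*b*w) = (b + 2*w)/(b - 8*w)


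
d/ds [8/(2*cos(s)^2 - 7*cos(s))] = 8*(4*cos(s) - 7)*sin(s)/((2*cos(s) - 7)^2*cos(s)^2)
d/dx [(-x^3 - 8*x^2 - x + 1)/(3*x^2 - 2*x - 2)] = (-3*x^4 + 4*x^3 + 25*x^2 + 26*x + 4)/(9*x^4 - 12*x^3 - 8*x^2 + 8*x + 4)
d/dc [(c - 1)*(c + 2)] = 2*c + 1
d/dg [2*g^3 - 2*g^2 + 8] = 2*g*(3*g - 2)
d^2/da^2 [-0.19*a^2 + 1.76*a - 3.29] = -0.380000000000000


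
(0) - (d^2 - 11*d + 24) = -d^2 + 11*d - 24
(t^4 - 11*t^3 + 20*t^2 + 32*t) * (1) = t^4 - 11*t^3 + 20*t^2 + 32*t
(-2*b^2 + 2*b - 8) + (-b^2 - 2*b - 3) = -3*b^2 - 11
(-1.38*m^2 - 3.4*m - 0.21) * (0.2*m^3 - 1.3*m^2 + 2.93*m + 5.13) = -0.276*m^5 + 1.114*m^4 + 0.3346*m^3 - 16.7684*m^2 - 18.0573*m - 1.0773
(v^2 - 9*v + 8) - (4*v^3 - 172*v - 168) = -4*v^3 + v^2 + 163*v + 176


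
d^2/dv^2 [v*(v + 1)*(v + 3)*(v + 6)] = 12*v^2 + 60*v + 54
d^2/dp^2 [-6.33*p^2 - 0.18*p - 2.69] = -12.6600000000000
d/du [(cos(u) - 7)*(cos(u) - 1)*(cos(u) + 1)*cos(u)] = -7*sin(u)/4 + 21*sin(3*u)/4 - sin(4*u)/2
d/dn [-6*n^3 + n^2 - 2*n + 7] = -18*n^2 + 2*n - 2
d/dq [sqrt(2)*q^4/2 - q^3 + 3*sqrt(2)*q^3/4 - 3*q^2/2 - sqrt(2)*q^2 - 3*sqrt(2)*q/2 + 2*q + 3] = 2*sqrt(2)*q^3 - 3*q^2 + 9*sqrt(2)*q^2/4 - 3*q - 2*sqrt(2)*q - 3*sqrt(2)/2 + 2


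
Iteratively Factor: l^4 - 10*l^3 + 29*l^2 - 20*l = (l - 4)*(l^3 - 6*l^2 + 5*l) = (l - 4)*(l - 1)*(l^2 - 5*l) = l*(l - 4)*(l - 1)*(l - 5)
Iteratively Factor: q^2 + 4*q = (q + 4)*(q)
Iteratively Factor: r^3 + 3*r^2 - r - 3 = (r - 1)*(r^2 + 4*r + 3) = (r - 1)*(r + 3)*(r + 1)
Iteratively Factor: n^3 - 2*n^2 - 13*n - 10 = (n + 2)*(n^2 - 4*n - 5) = (n + 1)*(n + 2)*(n - 5)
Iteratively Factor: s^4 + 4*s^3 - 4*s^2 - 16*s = (s)*(s^3 + 4*s^2 - 4*s - 16) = s*(s - 2)*(s^2 + 6*s + 8) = s*(s - 2)*(s + 2)*(s + 4)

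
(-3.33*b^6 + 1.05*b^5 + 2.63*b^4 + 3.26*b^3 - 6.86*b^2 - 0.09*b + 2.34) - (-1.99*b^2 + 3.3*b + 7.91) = -3.33*b^6 + 1.05*b^5 + 2.63*b^4 + 3.26*b^3 - 4.87*b^2 - 3.39*b - 5.57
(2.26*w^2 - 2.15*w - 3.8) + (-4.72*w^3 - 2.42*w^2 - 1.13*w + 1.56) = -4.72*w^3 - 0.16*w^2 - 3.28*w - 2.24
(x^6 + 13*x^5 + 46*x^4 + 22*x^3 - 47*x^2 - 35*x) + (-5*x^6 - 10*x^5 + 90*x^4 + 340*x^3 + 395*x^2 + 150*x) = -4*x^6 + 3*x^5 + 136*x^4 + 362*x^3 + 348*x^2 + 115*x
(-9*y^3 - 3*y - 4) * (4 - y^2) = 9*y^5 - 33*y^3 + 4*y^2 - 12*y - 16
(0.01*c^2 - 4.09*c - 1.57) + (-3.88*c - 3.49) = 0.01*c^2 - 7.97*c - 5.06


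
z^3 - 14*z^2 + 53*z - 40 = (z - 8)*(z - 5)*(z - 1)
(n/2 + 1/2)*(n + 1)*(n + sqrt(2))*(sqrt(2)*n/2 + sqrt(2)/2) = sqrt(2)*n^4/4 + n^3/2 + 3*sqrt(2)*n^3/4 + 3*sqrt(2)*n^2/4 + 3*n^2/2 + sqrt(2)*n/4 + 3*n/2 + 1/2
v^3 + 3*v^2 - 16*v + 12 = (v - 2)*(v - 1)*(v + 6)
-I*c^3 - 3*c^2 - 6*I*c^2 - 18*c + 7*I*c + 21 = (c + 7)*(c - 3*I)*(-I*c + I)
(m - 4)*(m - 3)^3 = m^4 - 13*m^3 + 63*m^2 - 135*m + 108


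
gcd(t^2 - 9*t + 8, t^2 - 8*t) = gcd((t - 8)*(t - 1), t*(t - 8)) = t - 8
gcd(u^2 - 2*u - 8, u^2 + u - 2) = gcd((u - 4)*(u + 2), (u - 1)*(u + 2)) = u + 2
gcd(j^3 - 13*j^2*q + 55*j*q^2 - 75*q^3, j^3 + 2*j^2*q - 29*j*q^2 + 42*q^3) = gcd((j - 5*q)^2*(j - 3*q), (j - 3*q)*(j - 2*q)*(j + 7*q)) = -j + 3*q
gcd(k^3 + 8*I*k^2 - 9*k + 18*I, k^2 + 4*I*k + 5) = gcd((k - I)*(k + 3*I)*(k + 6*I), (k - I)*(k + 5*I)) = k - I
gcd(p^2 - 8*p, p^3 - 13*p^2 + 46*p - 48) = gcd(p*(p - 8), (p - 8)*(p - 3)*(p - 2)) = p - 8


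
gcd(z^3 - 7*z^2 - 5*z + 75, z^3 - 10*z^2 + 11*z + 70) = z - 5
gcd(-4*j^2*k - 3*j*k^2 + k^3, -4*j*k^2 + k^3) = 4*j*k - k^2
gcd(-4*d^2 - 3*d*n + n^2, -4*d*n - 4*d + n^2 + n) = 4*d - n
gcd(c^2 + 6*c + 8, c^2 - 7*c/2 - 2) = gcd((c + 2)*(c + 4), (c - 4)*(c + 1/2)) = 1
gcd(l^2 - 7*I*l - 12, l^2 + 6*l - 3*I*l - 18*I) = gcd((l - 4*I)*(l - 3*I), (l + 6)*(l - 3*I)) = l - 3*I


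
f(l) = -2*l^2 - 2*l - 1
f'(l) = -4*l - 2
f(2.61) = -19.84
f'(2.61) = -12.44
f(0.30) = -1.78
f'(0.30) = -3.20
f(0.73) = -3.53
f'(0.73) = -4.92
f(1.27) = -6.77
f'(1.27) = -7.08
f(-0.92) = -0.85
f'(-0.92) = 1.68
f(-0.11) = -0.80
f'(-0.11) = -1.56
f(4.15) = -43.74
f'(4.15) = -18.60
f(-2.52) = -8.66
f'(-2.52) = 8.08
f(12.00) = -313.00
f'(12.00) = -50.00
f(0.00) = -1.00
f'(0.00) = -2.00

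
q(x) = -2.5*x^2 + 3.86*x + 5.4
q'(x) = 3.86 - 5.0*x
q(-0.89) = -0.02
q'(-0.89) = 8.31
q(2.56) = -1.10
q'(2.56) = -8.94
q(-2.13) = -14.16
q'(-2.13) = 14.51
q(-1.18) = -2.64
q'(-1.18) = 9.76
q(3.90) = -17.57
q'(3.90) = -15.64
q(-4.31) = -57.68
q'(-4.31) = 25.41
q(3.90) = -17.57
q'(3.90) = -15.64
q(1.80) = 4.25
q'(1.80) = -5.14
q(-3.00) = -28.68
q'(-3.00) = 18.86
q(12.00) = -308.28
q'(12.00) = -56.14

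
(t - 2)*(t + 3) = t^2 + t - 6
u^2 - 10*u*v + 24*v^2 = (u - 6*v)*(u - 4*v)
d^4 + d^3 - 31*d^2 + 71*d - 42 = (d - 3)*(d - 2)*(d - 1)*(d + 7)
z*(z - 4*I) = z^2 - 4*I*z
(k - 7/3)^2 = k^2 - 14*k/3 + 49/9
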